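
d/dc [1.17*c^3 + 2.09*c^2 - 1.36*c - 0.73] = 3.51*c^2 + 4.18*c - 1.36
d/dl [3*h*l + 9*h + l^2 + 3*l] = 3*h + 2*l + 3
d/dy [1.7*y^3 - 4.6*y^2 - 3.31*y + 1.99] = 5.1*y^2 - 9.2*y - 3.31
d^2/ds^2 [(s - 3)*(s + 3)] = 2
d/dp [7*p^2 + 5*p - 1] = 14*p + 5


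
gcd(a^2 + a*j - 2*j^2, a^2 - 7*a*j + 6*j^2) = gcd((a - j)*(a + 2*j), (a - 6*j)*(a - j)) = a - j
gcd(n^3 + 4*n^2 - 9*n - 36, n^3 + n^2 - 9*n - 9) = n^2 - 9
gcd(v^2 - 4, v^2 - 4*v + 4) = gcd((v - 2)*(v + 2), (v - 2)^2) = v - 2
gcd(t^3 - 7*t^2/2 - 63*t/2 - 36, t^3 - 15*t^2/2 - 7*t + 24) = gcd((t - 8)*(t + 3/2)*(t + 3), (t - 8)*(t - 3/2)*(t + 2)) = t - 8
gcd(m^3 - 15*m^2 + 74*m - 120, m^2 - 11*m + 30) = m^2 - 11*m + 30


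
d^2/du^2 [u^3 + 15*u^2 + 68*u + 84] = 6*u + 30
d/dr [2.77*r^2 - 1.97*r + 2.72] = 5.54*r - 1.97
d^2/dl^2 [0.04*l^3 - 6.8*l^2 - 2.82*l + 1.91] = 0.24*l - 13.6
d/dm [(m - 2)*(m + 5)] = 2*m + 3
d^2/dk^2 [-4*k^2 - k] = -8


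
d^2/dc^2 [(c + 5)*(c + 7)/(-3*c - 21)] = 0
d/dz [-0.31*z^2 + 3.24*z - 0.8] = 3.24 - 0.62*z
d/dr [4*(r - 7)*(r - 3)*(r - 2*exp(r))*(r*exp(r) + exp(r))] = 4*(r^4 - 4*r^3*exp(r) - 5*r^3 + 30*r^2*exp(r) - 16*r^2 - 8*r*exp(r) + 43*r - 106*exp(r) + 21)*exp(r)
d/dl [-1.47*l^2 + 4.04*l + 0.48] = 4.04 - 2.94*l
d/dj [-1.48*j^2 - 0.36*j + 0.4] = -2.96*j - 0.36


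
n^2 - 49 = (n - 7)*(n + 7)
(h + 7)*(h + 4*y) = h^2 + 4*h*y + 7*h + 28*y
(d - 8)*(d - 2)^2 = d^3 - 12*d^2 + 36*d - 32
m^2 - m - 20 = (m - 5)*(m + 4)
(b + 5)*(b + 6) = b^2 + 11*b + 30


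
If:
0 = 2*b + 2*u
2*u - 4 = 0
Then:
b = -2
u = 2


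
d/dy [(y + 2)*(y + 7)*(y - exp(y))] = (1 - exp(y))*(y + 2)*(y + 7) + (y + 2)*(y - exp(y)) + (y + 7)*(y - exp(y))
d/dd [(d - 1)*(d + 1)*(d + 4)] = 3*d^2 + 8*d - 1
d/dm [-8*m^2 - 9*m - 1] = -16*m - 9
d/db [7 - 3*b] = -3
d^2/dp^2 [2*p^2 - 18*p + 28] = 4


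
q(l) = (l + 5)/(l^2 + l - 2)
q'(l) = (-2*l - 1)*(l + 5)/(l^2 + l - 2)^2 + 1/(l^2 + l - 2)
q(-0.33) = -2.10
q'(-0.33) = -0.77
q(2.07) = 1.62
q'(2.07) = -1.69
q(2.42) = 1.18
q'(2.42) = -0.94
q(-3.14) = 0.39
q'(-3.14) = 0.65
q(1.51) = 3.64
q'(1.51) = -7.61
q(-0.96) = -1.98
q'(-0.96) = 0.40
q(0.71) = -7.27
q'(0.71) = -23.65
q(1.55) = 3.35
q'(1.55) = -6.53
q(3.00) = 0.80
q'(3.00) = -0.46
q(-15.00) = -0.05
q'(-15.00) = 0.00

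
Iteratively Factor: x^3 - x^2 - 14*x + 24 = (x - 3)*(x^2 + 2*x - 8) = (x - 3)*(x + 4)*(x - 2)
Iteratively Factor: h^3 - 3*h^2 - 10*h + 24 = (h - 4)*(h^2 + h - 6) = (h - 4)*(h - 2)*(h + 3)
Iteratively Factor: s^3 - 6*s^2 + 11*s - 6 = (s - 1)*(s^2 - 5*s + 6) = (s - 2)*(s - 1)*(s - 3)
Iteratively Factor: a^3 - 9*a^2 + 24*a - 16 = (a - 4)*(a^2 - 5*a + 4) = (a - 4)^2*(a - 1)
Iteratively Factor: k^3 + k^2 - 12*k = (k + 4)*(k^2 - 3*k) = k*(k + 4)*(k - 3)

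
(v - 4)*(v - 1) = v^2 - 5*v + 4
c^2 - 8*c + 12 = (c - 6)*(c - 2)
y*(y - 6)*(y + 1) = y^3 - 5*y^2 - 6*y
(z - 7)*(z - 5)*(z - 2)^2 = z^4 - 16*z^3 + 87*z^2 - 188*z + 140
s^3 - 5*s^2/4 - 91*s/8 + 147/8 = (s - 3)*(s - 7/4)*(s + 7/2)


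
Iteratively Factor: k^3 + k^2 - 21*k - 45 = (k + 3)*(k^2 - 2*k - 15) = (k + 3)^2*(k - 5)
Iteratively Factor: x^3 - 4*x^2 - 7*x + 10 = (x - 1)*(x^2 - 3*x - 10) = (x - 1)*(x + 2)*(x - 5)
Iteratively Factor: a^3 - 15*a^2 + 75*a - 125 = (a - 5)*(a^2 - 10*a + 25) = (a - 5)^2*(a - 5)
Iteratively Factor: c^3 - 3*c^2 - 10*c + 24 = (c + 3)*(c^2 - 6*c + 8) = (c - 2)*(c + 3)*(c - 4)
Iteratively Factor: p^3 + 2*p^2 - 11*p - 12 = (p + 1)*(p^2 + p - 12) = (p - 3)*(p + 1)*(p + 4)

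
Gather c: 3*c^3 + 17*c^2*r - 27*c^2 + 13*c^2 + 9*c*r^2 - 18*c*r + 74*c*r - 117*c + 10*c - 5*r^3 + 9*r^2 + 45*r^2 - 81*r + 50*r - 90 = 3*c^3 + c^2*(17*r - 14) + c*(9*r^2 + 56*r - 107) - 5*r^3 + 54*r^2 - 31*r - 90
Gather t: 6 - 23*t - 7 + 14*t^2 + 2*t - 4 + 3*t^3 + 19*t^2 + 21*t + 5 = 3*t^3 + 33*t^2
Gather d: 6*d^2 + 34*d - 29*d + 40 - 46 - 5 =6*d^2 + 5*d - 11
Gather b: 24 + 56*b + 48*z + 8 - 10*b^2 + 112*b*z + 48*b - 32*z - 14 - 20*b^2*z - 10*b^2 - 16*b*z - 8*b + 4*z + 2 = b^2*(-20*z - 20) + b*(96*z + 96) + 20*z + 20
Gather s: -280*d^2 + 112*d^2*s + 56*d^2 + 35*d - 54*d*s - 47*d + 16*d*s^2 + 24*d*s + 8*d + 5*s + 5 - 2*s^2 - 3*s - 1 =-224*d^2 - 4*d + s^2*(16*d - 2) + s*(112*d^2 - 30*d + 2) + 4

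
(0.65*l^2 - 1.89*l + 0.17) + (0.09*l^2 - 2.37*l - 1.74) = 0.74*l^2 - 4.26*l - 1.57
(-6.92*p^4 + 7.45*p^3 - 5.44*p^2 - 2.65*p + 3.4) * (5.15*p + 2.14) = -35.638*p^5 + 23.5587*p^4 - 12.073*p^3 - 25.2891*p^2 + 11.839*p + 7.276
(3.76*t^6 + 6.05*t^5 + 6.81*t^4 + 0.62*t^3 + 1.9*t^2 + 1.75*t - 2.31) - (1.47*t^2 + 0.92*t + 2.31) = 3.76*t^6 + 6.05*t^5 + 6.81*t^4 + 0.62*t^3 + 0.43*t^2 + 0.83*t - 4.62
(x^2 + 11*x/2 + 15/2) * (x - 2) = x^3 + 7*x^2/2 - 7*x/2 - 15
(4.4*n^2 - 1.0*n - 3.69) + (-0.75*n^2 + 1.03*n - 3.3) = 3.65*n^2 + 0.03*n - 6.99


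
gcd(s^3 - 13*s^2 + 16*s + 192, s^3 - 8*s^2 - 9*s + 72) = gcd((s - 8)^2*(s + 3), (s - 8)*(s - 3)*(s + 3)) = s^2 - 5*s - 24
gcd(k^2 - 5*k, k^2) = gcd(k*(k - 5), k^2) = k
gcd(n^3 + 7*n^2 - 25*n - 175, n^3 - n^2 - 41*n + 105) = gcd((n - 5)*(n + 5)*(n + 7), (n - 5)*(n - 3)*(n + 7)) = n^2 + 2*n - 35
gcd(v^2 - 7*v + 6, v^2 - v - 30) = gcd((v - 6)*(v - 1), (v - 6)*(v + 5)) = v - 6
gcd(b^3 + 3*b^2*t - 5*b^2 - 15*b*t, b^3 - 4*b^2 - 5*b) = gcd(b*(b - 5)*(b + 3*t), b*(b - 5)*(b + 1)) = b^2 - 5*b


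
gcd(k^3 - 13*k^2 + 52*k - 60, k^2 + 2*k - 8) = k - 2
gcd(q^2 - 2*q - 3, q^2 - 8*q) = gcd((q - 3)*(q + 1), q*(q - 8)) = 1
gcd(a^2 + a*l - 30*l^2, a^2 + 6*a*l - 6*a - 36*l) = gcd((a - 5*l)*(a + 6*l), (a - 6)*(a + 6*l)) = a + 6*l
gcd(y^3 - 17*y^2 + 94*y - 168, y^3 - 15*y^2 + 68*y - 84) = y^2 - 13*y + 42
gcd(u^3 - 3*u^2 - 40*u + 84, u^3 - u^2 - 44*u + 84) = u - 2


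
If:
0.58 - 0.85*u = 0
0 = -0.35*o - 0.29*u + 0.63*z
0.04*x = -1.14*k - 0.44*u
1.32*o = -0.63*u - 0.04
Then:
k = -0.0350877192982456*x - 0.263364293085655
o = -0.36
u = 0.68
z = 0.12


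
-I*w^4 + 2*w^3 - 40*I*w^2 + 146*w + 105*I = (w - 7*I)*(w + 3*I)*(w + 5*I)*(-I*w + 1)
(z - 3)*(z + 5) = z^2 + 2*z - 15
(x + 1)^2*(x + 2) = x^3 + 4*x^2 + 5*x + 2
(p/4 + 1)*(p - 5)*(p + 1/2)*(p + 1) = p^4/4 + p^3/8 - 21*p^2/4 - 61*p/8 - 5/2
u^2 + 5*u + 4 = (u + 1)*(u + 4)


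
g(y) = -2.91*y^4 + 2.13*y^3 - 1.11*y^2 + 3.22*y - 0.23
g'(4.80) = -1147.50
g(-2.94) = -290.83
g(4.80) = -1319.54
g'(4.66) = -1046.27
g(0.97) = 1.22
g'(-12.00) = 21063.94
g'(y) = -11.64*y^3 + 6.39*y^2 - 2.22*y + 3.22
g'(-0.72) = 12.48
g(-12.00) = -64221.11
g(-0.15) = -0.75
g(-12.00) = -64221.11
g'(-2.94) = 360.78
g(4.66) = -1166.05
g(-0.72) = -4.70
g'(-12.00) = 21063.94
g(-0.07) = -0.46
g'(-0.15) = 3.74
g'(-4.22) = 1001.15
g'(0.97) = -3.54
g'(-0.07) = 3.41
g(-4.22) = -1116.53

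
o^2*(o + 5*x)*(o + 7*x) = o^4 + 12*o^3*x + 35*o^2*x^2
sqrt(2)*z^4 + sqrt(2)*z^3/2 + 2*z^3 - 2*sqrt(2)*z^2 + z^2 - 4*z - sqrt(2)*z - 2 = (z - sqrt(2))*(z + sqrt(2))^2*(sqrt(2)*z + sqrt(2)/2)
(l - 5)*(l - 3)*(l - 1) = l^3 - 9*l^2 + 23*l - 15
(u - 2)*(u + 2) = u^2 - 4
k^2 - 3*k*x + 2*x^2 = (k - 2*x)*(k - x)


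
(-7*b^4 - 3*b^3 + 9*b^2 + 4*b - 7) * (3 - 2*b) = 14*b^5 - 15*b^4 - 27*b^3 + 19*b^2 + 26*b - 21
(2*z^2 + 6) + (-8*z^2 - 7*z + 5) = -6*z^2 - 7*z + 11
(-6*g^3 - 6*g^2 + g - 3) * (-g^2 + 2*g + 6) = 6*g^5 - 6*g^4 - 49*g^3 - 31*g^2 - 18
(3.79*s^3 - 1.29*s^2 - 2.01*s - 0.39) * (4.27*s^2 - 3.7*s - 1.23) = 16.1833*s^5 - 19.5313*s^4 - 8.4714*s^3 + 7.3584*s^2 + 3.9153*s + 0.4797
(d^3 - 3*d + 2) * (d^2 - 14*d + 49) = d^5 - 14*d^4 + 46*d^3 + 44*d^2 - 175*d + 98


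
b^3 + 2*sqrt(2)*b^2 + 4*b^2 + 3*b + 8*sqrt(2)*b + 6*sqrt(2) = (b + 1)*(b + 3)*(b + 2*sqrt(2))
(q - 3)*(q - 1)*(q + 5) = q^3 + q^2 - 17*q + 15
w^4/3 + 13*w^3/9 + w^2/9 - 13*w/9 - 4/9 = (w/3 + 1/3)*(w - 1)*(w + 1/3)*(w + 4)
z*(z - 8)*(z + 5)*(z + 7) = z^4 + 4*z^3 - 61*z^2 - 280*z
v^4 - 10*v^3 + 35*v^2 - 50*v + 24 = (v - 4)*(v - 3)*(v - 2)*(v - 1)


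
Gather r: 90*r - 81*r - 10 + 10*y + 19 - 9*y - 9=9*r + y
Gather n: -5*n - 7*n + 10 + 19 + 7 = 36 - 12*n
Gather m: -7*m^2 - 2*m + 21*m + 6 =-7*m^2 + 19*m + 6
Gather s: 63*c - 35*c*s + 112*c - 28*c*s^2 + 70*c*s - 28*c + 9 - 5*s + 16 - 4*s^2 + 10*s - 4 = 147*c + s^2*(-28*c - 4) + s*(35*c + 5) + 21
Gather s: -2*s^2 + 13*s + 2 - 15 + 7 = -2*s^2 + 13*s - 6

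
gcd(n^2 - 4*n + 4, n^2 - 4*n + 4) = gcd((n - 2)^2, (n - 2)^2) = n^2 - 4*n + 4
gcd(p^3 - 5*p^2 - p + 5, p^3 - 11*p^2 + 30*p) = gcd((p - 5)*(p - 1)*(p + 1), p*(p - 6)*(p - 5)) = p - 5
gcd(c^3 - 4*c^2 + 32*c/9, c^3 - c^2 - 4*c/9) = c^2 - 4*c/3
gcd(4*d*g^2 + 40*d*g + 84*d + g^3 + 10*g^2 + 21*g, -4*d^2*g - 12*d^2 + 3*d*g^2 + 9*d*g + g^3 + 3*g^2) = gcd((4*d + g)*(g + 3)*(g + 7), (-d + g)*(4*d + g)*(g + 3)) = 4*d*g + 12*d + g^2 + 3*g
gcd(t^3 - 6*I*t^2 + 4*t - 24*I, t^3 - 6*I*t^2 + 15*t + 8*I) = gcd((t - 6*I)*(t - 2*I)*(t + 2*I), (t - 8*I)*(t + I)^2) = 1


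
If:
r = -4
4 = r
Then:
No Solution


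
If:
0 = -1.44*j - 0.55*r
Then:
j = -0.381944444444444*r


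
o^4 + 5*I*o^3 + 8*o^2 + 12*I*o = o*(o - 2*I)*(o + I)*(o + 6*I)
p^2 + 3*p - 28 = (p - 4)*(p + 7)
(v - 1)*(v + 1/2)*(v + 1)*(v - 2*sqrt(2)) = v^4 - 2*sqrt(2)*v^3 + v^3/2 - sqrt(2)*v^2 - v^2 - v/2 + 2*sqrt(2)*v + sqrt(2)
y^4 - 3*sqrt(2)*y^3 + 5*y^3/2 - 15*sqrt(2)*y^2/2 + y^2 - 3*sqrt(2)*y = y*(y + 1/2)*(y + 2)*(y - 3*sqrt(2))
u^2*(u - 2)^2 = u^4 - 4*u^3 + 4*u^2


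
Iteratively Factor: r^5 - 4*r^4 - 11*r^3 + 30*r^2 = (r - 2)*(r^4 - 2*r^3 - 15*r^2) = (r - 5)*(r - 2)*(r^3 + 3*r^2) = r*(r - 5)*(r - 2)*(r^2 + 3*r) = r*(r - 5)*(r - 2)*(r + 3)*(r)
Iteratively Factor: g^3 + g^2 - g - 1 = (g - 1)*(g^2 + 2*g + 1) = (g - 1)*(g + 1)*(g + 1)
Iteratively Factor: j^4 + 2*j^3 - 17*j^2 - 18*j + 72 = (j - 2)*(j^3 + 4*j^2 - 9*j - 36) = (j - 2)*(j + 4)*(j^2 - 9) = (j - 2)*(j + 3)*(j + 4)*(j - 3)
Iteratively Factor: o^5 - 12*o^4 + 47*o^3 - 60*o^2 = (o - 4)*(o^4 - 8*o^3 + 15*o^2) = o*(o - 4)*(o^3 - 8*o^2 + 15*o) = o^2*(o - 4)*(o^2 - 8*o + 15) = o^2*(o - 5)*(o - 4)*(o - 3)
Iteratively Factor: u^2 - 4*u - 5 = (u - 5)*(u + 1)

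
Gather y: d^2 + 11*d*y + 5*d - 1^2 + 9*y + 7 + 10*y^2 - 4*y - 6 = d^2 + 5*d + 10*y^2 + y*(11*d + 5)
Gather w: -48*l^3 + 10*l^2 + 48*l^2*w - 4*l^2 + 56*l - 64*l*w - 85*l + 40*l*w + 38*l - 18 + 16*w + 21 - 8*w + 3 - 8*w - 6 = -48*l^3 + 6*l^2 + 9*l + w*(48*l^2 - 24*l)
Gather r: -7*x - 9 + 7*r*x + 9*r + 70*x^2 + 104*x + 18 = r*(7*x + 9) + 70*x^2 + 97*x + 9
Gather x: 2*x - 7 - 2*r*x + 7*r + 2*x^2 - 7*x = 7*r + 2*x^2 + x*(-2*r - 5) - 7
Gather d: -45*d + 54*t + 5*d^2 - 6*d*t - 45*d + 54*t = 5*d^2 + d*(-6*t - 90) + 108*t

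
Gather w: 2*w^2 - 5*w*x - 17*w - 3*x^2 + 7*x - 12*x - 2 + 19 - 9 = 2*w^2 + w*(-5*x - 17) - 3*x^2 - 5*x + 8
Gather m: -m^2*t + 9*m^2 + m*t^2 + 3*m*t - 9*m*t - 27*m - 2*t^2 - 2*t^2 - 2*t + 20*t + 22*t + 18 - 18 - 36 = m^2*(9 - t) + m*(t^2 - 6*t - 27) - 4*t^2 + 40*t - 36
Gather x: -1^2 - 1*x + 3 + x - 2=0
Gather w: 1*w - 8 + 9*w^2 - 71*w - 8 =9*w^2 - 70*w - 16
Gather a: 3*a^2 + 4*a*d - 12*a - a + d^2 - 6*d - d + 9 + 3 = 3*a^2 + a*(4*d - 13) + d^2 - 7*d + 12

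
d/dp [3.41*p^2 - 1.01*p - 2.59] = 6.82*p - 1.01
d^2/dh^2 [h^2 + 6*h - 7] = 2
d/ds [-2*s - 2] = -2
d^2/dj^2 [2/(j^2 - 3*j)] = 4*(-j*(j - 3) + (2*j - 3)^2)/(j^3*(j - 3)^3)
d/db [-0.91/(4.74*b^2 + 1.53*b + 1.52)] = (8.6268*b + 1.3923)/(4.74*b^2 + 1.53*b + 1.52)^2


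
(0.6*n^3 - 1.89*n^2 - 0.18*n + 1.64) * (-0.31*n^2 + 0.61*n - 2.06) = -0.186*n^5 + 0.9519*n^4 - 2.3331*n^3 + 3.2752*n^2 + 1.3712*n - 3.3784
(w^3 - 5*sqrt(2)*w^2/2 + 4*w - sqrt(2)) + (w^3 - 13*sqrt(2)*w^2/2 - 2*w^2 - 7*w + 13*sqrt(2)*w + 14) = 2*w^3 - 9*sqrt(2)*w^2 - 2*w^2 - 3*w + 13*sqrt(2)*w - sqrt(2) + 14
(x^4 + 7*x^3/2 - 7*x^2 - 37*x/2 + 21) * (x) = x^5 + 7*x^4/2 - 7*x^3 - 37*x^2/2 + 21*x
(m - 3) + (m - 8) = 2*m - 11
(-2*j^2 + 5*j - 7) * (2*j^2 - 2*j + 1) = -4*j^4 + 14*j^3 - 26*j^2 + 19*j - 7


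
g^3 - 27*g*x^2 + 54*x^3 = (g - 3*x)^2*(g + 6*x)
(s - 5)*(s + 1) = s^2 - 4*s - 5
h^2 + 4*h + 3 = (h + 1)*(h + 3)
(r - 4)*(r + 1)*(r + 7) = r^3 + 4*r^2 - 25*r - 28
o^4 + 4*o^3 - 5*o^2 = o^2*(o - 1)*(o + 5)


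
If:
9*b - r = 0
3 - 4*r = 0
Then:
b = 1/12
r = 3/4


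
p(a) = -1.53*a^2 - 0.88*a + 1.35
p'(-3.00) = 8.30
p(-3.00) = -9.78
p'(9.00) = -28.42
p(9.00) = -130.50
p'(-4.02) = 11.42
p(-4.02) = -19.84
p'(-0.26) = -0.08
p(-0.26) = 1.48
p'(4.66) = -15.14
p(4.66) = -35.98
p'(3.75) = -12.36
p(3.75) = -23.47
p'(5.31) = -17.13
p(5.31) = -46.46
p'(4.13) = -13.52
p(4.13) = -28.38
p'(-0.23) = -0.18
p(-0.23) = 1.47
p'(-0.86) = 1.75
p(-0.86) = 0.98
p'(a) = -3.06*a - 0.88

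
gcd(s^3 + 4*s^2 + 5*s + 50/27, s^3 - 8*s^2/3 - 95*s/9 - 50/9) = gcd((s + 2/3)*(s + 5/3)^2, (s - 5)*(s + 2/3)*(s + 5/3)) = s^2 + 7*s/3 + 10/9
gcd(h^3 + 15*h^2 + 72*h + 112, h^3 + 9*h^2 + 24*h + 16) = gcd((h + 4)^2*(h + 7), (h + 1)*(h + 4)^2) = h^2 + 8*h + 16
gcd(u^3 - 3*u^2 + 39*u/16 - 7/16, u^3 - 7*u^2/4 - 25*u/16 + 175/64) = u - 7/4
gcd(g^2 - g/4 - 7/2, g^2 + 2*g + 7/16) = g + 7/4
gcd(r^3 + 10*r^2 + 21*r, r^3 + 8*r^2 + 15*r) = r^2 + 3*r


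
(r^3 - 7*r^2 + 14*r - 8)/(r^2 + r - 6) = (r^2 - 5*r + 4)/(r + 3)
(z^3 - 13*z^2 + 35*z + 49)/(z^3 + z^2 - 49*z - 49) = (z - 7)/(z + 7)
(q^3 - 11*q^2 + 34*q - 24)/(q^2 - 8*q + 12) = (q^2 - 5*q + 4)/(q - 2)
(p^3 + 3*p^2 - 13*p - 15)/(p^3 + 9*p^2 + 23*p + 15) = (p - 3)/(p + 3)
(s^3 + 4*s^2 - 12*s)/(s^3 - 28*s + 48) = s/(s - 4)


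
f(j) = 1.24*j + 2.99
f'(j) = 1.24000000000000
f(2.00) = 5.47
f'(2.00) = 1.24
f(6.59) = 11.16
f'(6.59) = 1.24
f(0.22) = 3.26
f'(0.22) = 1.24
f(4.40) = 8.45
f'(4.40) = 1.24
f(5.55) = 9.87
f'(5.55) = 1.24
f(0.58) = 3.71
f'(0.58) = 1.24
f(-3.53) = -1.39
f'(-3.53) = 1.24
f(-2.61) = -0.25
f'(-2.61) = 1.24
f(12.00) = 17.87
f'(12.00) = 1.24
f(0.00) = 2.99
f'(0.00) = 1.24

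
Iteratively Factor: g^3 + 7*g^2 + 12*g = (g)*(g^2 + 7*g + 12) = g*(g + 3)*(g + 4)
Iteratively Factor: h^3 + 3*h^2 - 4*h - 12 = (h + 3)*(h^2 - 4) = (h + 2)*(h + 3)*(h - 2)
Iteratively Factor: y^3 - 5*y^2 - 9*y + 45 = (y - 5)*(y^2 - 9) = (y - 5)*(y - 3)*(y + 3)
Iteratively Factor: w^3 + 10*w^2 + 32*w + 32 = (w + 2)*(w^2 + 8*w + 16) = (w + 2)*(w + 4)*(w + 4)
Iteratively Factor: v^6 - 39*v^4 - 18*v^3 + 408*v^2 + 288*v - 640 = (v + 4)*(v^5 - 4*v^4 - 23*v^3 + 74*v^2 + 112*v - 160) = (v - 1)*(v + 4)*(v^4 - 3*v^3 - 26*v^2 + 48*v + 160) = (v - 1)*(v + 4)^2*(v^3 - 7*v^2 + 2*v + 40) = (v - 4)*(v - 1)*(v + 4)^2*(v^2 - 3*v - 10) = (v - 5)*(v - 4)*(v - 1)*(v + 4)^2*(v + 2)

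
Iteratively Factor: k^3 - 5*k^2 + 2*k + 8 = (k - 2)*(k^2 - 3*k - 4) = (k - 2)*(k + 1)*(k - 4)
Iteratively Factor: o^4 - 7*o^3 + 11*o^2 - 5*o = (o - 1)*(o^3 - 6*o^2 + 5*o) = o*(o - 1)*(o^2 - 6*o + 5) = o*(o - 1)^2*(o - 5)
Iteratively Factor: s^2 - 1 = (s - 1)*(s + 1)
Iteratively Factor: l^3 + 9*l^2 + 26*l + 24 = (l + 4)*(l^2 + 5*l + 6) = (l + 3)*(l + 4)*(l + 2)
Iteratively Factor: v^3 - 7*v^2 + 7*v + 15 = (v + 1)*(v^2 - 8*v + 15) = (v - 3)*(v + 1)*(v - 5)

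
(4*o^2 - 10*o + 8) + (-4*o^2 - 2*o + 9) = 17 - 12*o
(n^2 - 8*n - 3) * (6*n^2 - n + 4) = 6*n^4 - 49*n^3 - 6*n^2 - 29*n - 12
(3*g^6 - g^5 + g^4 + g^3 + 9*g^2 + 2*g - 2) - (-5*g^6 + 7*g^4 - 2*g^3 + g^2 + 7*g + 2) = 8*g^6 - g^5 - 6*g^4 + 3*g^3 + 8*g^2 - 5*g - 4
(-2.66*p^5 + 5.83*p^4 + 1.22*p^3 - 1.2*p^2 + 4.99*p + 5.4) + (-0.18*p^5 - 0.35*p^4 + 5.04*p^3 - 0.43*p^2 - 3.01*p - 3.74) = -2.84*p^5 + 5.48*p^4 + 6.26*p^3 - 1.63*p^2 + 1.98*p + 1.66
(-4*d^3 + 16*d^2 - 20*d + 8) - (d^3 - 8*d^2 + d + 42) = -5*d^3 + 24*d^2 - 21*d - 34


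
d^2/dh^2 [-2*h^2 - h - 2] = -4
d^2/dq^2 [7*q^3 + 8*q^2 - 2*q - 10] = 42*q + 16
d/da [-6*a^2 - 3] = -12*a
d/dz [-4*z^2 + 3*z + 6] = 3 - 8*z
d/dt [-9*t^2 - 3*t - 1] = -18*t - 3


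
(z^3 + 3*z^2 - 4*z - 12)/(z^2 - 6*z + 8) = (z^2 + 5*z + 6)/(z - 4)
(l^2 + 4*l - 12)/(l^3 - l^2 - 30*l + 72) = (l - 2)/(l^2 - 7*l + 12)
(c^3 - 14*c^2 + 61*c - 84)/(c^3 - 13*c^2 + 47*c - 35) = (c^2 - 7*c + 12)/(c^2 - 6*c + 5)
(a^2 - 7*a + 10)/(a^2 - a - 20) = (a - 2)/(a + 4)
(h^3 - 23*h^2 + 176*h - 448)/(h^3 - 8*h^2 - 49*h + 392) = (h - 8)/(h + 7)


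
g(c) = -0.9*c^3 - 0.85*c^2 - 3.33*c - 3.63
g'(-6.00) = -90.33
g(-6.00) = 180.15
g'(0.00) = -3.33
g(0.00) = -3.63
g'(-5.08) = -64.37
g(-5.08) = 109.34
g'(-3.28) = -26.80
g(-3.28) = 29.91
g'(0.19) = -3.75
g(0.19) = -4.30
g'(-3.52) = -30.80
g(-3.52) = 36.81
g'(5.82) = -104.68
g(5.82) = -229.23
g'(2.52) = -24.76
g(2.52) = -31.82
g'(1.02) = -7.87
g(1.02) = -8.87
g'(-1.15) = -4.95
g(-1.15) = 0.44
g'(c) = -2.7*c^2 - 1.7*c - 3.33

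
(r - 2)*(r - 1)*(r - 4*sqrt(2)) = r^3 - 4*sqrt(2)*r^2 - 3*r^2 + 2*r + 12*sqrt(2)*r - 8*sqrt(2)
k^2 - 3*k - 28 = (k - 7)*(k + 4)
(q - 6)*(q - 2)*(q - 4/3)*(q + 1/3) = q^4 - 9*q^3 + 176*q^2/9 - 76*q/9 - 16/3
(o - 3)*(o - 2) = o^2 - 5*o + 6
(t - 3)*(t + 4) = t^2 + t - 12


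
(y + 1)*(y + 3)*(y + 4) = y^3 + 8*y^2 + 19*y + 12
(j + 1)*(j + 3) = j^2 + 4*j + 3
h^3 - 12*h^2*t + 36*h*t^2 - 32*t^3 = (h - 8*t)*(h - 2*t)^2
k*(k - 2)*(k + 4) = k^3 + 2*k^2 - 8*k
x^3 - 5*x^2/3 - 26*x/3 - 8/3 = (x - 4)*(x + 1/3)*(x + 2)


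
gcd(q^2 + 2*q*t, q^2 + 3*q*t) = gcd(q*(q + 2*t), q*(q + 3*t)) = q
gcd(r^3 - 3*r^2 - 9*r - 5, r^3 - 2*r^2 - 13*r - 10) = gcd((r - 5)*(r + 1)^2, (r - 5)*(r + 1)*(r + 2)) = r^2 - 4*r - 5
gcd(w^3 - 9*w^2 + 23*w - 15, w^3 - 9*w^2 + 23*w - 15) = w^3 - 9*w^2 + 23*w - 15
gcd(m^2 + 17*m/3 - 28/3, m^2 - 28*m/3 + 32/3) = m - 4/3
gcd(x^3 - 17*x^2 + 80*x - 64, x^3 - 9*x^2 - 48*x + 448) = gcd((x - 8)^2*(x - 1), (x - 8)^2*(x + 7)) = x^2 - 16*x + 64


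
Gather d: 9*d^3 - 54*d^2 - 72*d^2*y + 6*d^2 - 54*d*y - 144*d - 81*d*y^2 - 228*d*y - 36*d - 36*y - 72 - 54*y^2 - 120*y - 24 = 9*d^3 + d^2*(-72*y - 48) + d*(-81*y^2 - 282*y - 180) - 54*y^2 - 156*y - 96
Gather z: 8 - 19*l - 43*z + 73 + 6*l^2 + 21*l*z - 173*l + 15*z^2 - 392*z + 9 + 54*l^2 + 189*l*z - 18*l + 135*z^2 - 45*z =60*l^2 - 210*l + 150*z^2 + z*(210*l - 480) + 90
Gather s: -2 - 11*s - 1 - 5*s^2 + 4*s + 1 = -5*s^2 - 7*s - 2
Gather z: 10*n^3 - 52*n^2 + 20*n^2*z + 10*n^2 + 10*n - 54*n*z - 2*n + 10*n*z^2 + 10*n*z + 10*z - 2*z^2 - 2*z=10*n^3 - 42*n^2 + 8*n + z^2*(10*n - 2) + z*(20*n^2 - 44*n + 8)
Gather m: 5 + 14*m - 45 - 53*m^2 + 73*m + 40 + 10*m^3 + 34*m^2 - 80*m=10*m^3 - 19*m^2 + 7*m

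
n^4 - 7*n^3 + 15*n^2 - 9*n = n*(n - 3)^2*(n - 1)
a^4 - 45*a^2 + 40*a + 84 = (a - 6)*(a - 2)*(a + 1)*(a + 7)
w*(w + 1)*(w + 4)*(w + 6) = w^4 + 11*w^3 + 34*w^2 + 24*w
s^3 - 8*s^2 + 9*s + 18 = (s - 6)*(s - 3)*(s + 1)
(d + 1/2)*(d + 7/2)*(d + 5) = d^3 + 9*d^2 + 87*d/4 + 35/4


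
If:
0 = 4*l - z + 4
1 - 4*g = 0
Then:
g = 1/4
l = z/4 - 1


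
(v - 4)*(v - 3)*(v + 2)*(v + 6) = v^4 + v^3 - 32*v^2 + 12*v + 144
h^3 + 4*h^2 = h^2*(h + 4)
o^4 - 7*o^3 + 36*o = o*(o - 6)*(o - 3)*(o + 2)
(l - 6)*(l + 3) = l^2 - 3*l - 18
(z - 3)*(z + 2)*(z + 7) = z^3 + 6*z^2 - 13*z - 42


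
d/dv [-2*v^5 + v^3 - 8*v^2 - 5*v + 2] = -10*v^4 + 3*v^2 - 16*v - 5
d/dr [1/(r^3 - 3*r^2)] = 3*(2 - r)/(r^3*(r - 3)^2)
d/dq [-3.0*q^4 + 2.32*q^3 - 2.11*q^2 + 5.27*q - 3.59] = -12.0*q^3 + 6.96*q^2 - 4.22*q + 5.27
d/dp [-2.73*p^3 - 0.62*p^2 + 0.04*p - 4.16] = -8.19*p^2 - 1.24*p + 0.04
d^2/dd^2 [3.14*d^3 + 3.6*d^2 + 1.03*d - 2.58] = 18.84*d + 7.2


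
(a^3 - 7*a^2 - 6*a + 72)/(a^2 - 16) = (a^2 - 3*a - 18)/(a + 4)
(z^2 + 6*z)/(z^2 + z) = (z + 6)/(z + 1)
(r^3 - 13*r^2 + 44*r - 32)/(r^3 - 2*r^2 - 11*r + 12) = (r - 8)/(r + 3)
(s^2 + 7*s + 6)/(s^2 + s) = (s + 6)/s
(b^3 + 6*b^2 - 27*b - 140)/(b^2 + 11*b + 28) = b - 5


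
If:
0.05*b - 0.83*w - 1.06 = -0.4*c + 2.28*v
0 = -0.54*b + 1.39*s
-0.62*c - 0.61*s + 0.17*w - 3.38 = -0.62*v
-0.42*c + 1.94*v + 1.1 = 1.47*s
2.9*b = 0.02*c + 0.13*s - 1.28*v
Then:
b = 0.83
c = -7.59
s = 0.32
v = -1.97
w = 0.52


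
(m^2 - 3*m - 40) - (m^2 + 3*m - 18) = -6*m - 22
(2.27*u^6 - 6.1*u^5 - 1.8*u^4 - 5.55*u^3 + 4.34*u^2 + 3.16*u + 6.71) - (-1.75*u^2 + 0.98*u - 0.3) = 2.27*u^6 - 6.1*u^5 - 1.8*u^4 - 5.55*u^3 + 6.09*u^2 + 2.18*u + 7.01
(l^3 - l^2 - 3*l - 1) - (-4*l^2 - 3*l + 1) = l^3 + 3*l^2 - 2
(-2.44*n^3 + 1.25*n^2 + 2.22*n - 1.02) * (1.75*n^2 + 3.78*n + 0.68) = -4.27*n^5 - 7.0357*n^4 + 6.9508*n^3 + 7.4566*n^2 - 2.346*n - 0.6936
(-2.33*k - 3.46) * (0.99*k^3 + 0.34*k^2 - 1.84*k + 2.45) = -2.3067*k^4 - 4.2176*k^3 + 3.1108*k^2 + 0.6579*k - 8.477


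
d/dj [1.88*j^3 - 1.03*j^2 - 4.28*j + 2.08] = 5.64*j^2 - 2.06*j - 4.28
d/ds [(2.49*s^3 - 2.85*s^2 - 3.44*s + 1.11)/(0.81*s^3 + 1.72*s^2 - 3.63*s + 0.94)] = (6.5913*s^4 - 12.5046*s^3 + 20.5868*s^2 - 9.1764*s + 0.795700000000001)/(0.6561*s^6 + 2.7864*s^5 - 2.9222*s^4 - 10.9644*s^3 + 16.4105*s^2 - 6.8244*s + 0.8836)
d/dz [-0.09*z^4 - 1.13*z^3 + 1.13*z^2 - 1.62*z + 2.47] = -0.36*z^3 - 3.39*z^2 + 2.26*z - 1.62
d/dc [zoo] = 0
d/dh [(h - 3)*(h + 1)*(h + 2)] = 3*h^2 - 7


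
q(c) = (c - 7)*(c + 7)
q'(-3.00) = -6.00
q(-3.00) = -40.00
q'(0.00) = 0.00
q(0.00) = -49.00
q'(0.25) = 0.50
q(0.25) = -48.94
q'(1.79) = 3.58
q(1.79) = -45.80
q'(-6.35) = -12.70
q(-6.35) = -8.68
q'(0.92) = 1.84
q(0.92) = -48.15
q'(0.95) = 1.90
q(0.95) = -48.10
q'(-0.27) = -0.54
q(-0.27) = -48.93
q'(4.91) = 9.82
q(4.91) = -24.89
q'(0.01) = 0.02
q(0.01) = -49.00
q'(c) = 2*c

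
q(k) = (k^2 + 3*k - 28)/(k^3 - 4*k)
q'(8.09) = -0.01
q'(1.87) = 131.38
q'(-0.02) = -17498.49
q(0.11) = 63.05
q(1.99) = 227.58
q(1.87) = 20.08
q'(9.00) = -0.00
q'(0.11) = -577.04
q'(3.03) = 1.51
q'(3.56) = 0.49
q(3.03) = -0.62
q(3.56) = -0.15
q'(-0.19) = -192.29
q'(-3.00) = 3.06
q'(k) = (4 - 3*k^2)*(k^2 + 3*k - 28)/(k^3 - 4*k)^2 + (2*k + 3)/(k^3 - 4*k)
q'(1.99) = 22498.47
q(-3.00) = 1.87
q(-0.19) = -37.89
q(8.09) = 0.12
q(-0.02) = -350.78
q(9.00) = 0.12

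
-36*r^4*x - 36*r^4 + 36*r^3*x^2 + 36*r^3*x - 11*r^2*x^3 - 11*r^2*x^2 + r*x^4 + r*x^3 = (-6*r + x)*(-3*r + x)*(-2*r + x)*(r*x + r)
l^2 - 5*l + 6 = (l - 3)*(l - 2)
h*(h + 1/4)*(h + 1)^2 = h^4 + 9*h^3/4 + 3*h^2/2 + h/4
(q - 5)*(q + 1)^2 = q^3 - 3*q^2 - 9*q - 5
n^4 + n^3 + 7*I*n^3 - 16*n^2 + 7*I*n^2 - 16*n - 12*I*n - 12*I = (n + 1)*(n + 2*I)^2*(n + 3*I)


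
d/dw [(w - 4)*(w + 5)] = 2*w + 1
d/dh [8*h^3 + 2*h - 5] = 24*h^2 + 2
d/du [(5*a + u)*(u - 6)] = 5*a + 2*u - 6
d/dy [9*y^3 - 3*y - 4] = 27*y^2 - 3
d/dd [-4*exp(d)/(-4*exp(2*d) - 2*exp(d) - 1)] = (4 - 16*exp(2*d))*exp(d)/(16*exp(4*d) + 16*exp(3*d) + 12*exp(2*d) + 4*exp(d) + 1)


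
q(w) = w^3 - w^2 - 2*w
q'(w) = 3*w^2 - 2*w - 2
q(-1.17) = -0.63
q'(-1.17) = 4.45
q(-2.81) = -24.46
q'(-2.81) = 27.31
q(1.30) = -2.09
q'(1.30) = 0.47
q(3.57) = 25.61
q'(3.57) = 29.09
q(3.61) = 26.79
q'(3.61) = 29.88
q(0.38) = -0.85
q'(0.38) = -2.33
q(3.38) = 20.43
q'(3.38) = 25.51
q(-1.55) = -3.03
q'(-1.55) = 8.31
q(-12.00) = -1848.00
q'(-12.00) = 454.00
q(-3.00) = -30.00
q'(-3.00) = 31.00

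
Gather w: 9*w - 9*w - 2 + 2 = 0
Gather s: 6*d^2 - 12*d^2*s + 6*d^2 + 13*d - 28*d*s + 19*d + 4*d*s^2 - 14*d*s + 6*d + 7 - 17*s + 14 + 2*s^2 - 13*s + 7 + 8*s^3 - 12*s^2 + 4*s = 12*d^2 + 38*d + 8*s^3 + s^2*(4*d - 10) + s*(-12*d^2 - 42*d - 26) + 28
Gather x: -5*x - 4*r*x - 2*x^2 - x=-2*x^2 + x*(-4*r - 6)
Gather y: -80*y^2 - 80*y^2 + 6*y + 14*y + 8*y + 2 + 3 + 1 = -160*y^2 + 28*y + 6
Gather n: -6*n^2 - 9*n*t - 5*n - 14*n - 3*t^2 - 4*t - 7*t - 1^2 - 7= -6*n^2 + n*(-9*t - 19) - 3*t^2 - 11*t - 8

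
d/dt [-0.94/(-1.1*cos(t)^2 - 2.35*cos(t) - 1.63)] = (2.068*cos(t) + 2.209)*sin(t)/(1.1*cos(t)^2 + 2.35*cos(t) + 1.63)^2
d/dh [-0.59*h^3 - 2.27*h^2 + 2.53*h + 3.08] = -1.77*h^2 - 4.54*h + 2.53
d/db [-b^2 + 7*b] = 7 - 2*b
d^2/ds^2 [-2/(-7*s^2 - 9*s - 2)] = 4*(-49*s^2 - 63*s + (14*s + 9)^2 - 14)/(7*s^2 + 9*s + 2)^3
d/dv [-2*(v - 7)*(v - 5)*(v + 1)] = -6*v^2 + 44*v - 46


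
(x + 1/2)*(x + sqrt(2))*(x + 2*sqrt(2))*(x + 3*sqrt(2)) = x^4 + x^3/2 + 6*sqrt(2)*x^3 + 3*sqrt(2)*x^2 + 22*x^2 + 11*x + 12*sqrt(2)*x + 6*sqrt(2)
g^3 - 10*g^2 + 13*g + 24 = (g - 8)*(g - 3)*(g + 1)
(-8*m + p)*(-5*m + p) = 40*m^2 - 13*m*p + p^2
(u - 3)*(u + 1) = u^2 - 2*u - 3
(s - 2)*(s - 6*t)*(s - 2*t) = s^3 - 8*s^2*t - 2*s^2 + 12*s*t^2 + 16*s*t - 24*t^2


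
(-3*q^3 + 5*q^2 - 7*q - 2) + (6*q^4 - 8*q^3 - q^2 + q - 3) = 6*q^4 - 11*q^3 + 4*q^2 - 6*q - 5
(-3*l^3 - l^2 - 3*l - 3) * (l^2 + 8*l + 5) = -3*l^5 - 25*l^4 - 26*l^3 - 32*l^2 - 39*l - 15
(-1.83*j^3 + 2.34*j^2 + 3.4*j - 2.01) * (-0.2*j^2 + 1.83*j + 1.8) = 0.366*j^5 - 3.8169*j^4 + 0.308199999999999*j^3 + 10.836*j^2 + 2.4417*j - 3.618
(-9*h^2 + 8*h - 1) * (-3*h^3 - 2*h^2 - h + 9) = 27*h^5 - 6*h^4 - 4*h^3 - 87*h^2 + 73*h - 9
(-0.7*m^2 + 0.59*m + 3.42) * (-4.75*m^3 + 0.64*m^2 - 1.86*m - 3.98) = 3.325*m^5 - 3.2505*m^4 - 14.5654*m^3 + 3.8774*m^2 - 8.7094*m - 13.6116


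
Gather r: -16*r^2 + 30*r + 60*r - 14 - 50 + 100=-16*r^2 + 90*r + 36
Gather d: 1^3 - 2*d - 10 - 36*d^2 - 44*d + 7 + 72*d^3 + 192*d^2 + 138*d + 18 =72*d^3 + 156*d^2 + 92*d + 16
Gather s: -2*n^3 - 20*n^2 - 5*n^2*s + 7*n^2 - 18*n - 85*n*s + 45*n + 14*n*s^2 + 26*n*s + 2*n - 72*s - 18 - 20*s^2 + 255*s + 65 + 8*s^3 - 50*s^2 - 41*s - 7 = -2*n^3 - 13*n^2 + 29*n + 8*s^3 + s^2*(14*n - 70) + s*(-5*n^2 - 59*n + 142) + 40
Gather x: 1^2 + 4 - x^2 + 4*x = -x^2 + 4*x + 5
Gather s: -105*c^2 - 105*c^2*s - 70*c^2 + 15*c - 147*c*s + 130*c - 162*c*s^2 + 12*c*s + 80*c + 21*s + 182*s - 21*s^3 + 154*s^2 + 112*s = -175*c^2 + 225*c - 21*s^3 + s^2*(154 - 162*c) + s*(-105*c^2 - 135*c + 315)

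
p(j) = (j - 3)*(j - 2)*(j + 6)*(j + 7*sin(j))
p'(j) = (j - 3)*(j - 2)*(j + 6)*(7*cos(j) + 1) + (j - 3)*(j - 2)*(j + 7*sin(j)) + (j - 3)*(j + 6)*(j + 7*sin(j)) + (j - 2)*(j + 6)*(j + 7*sin(j))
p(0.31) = 70.15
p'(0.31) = 163.45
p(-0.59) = -225.58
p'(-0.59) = 451.13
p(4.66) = -109.69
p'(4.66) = -87.79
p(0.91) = 101.32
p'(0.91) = -43.40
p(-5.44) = -7.48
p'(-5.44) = 187.41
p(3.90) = -15.48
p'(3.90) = -96.01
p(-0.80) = -322.09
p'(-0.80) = 463.01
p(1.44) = 54.47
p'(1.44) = -112.42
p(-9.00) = 4706.39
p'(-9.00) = -259.20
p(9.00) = 7487.44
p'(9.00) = -571.38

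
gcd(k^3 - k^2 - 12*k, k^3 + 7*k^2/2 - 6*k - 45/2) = k + 3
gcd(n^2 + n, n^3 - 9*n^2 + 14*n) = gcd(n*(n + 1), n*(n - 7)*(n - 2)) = n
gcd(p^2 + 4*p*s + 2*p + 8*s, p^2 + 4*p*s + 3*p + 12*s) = p + 4*s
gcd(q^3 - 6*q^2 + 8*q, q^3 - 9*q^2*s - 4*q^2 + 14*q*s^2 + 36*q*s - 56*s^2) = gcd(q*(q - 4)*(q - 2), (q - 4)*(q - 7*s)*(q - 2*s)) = q - 4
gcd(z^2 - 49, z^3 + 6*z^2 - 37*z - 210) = z + 7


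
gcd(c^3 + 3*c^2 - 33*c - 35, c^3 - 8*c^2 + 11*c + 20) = c^2 - 4*c - 5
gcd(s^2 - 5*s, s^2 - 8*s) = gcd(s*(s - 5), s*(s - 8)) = s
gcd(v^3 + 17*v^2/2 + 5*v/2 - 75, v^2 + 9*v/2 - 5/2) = v + 5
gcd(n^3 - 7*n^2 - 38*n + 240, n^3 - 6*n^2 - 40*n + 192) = n^2 - 2*n - 48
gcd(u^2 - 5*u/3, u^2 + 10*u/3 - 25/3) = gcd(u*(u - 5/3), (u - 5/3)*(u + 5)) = u - 5/3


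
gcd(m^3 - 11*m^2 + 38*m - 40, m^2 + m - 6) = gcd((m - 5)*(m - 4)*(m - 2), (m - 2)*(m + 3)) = m - 2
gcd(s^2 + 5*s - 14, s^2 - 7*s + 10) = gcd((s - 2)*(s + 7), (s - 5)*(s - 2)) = s - 2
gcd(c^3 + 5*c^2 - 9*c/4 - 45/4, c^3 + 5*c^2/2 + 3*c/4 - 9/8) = c + 3/2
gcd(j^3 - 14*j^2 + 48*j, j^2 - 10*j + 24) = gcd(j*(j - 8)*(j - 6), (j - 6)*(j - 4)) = j - 6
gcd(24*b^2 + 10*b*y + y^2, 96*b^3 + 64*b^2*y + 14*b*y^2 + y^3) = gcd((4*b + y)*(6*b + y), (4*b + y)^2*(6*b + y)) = 24*b^2 + 10*b*y + y^2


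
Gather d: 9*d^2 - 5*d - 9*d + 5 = 9*d^2 - 14*d + 5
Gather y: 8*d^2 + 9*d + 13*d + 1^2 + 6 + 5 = 8*d^2 + 22*d + 12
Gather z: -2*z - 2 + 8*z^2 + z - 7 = 8*z^2 - z - 9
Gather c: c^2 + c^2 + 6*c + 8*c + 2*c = 2*c^2 + 16*c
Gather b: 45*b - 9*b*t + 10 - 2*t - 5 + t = b*(45 - 9*t) - t + 5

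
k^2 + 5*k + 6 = (k + 2)*(k + 3)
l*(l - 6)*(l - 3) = l^3 - 9*l^2 + 18*l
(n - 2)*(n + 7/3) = n^2 + n/3 - 14/3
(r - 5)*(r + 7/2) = r^2 - 3*r/2 - 35/2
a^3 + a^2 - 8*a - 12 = (a - 3)*(a + 2)^2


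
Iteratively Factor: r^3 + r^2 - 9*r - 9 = (r + 1)*(r^2 - 9) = (r + 1)*(r + 3)*(r - 3)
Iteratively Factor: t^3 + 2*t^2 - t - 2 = (t + 1)*(t^2 + t - 2) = (t + 1)*(t + 2)*(t - 1)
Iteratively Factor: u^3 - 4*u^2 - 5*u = (u + 1)*(u^2 - 5*u) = (u - 5)*(u + 1)*(u)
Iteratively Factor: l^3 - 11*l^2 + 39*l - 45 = (l - 5)*(l^2 - 6*l + 9) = (l - 5)*(l - 3)*(l - 3)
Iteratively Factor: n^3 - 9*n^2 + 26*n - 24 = (n - 3)*(n^2 - 6*n + 8) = (n - 3)*(n - 2)*(n - 4)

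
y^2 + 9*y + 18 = (y + 3)*(y + 6)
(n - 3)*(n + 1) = n^2 - 2*n - 3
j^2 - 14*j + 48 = (j - 8)*(j - 6)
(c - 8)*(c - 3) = c^2 - 11*c + 24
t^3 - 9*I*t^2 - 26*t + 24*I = (t - 4*I)*(t - 3*I)*(t - 2*I)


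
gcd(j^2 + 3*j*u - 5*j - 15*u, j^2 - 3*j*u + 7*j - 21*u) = 1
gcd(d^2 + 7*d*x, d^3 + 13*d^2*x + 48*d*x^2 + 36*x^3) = 1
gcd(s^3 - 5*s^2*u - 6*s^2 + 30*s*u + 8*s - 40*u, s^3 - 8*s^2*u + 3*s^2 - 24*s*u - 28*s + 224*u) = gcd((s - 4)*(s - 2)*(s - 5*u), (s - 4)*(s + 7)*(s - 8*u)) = s - 4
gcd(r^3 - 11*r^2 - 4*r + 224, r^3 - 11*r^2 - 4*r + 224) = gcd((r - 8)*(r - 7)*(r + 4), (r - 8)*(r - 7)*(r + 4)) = r^3 - 11*r^2 - 4*r + 224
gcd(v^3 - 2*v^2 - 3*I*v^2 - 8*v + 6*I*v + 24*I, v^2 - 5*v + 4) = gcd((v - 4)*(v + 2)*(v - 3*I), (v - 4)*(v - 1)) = v - 4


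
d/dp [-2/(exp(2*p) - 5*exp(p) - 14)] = (4*exp(p) - 10)*exp(p)/(-exp(2*p) + 5*exp(p) + 14)^2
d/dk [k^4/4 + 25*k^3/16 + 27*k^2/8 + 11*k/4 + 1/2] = k^3 + 75*k^2/16 + 27*k/4 + 11/4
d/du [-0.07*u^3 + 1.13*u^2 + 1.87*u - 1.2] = -0.21*u^2 + 2.26*u + 1.87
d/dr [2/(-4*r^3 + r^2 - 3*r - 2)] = 2*(12*r^2 - 2*r + 3)/(4*r^3 - r^2 + 3*r + 2)^2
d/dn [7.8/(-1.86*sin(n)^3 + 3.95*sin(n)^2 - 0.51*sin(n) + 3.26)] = (43.524*sin(n)^2 - 61.62*sin(n) + 3.978)*cos(n)/(1.86*sin(n)^3 - 3.95*sin(n)^2 + 0.51*sin(n) - 3.26)^2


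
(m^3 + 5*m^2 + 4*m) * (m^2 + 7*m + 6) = m^5 + 12*m^4 + 45*m^3 + 58*m^2 + 24*m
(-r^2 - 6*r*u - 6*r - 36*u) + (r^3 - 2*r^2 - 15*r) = r^3 - 3*r^2 - 6*r*u - 21*r - 36*u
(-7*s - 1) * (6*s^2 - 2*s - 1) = -42*s^3 + 8*s^2 + 9*s + 1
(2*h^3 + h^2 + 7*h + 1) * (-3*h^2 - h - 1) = -6*h^5 - 5*h^4 - 24*h^3 - 11*h^2 - 8*h - 1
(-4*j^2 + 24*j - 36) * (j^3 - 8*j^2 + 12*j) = -4*j^5 + 56*j^4 - 276*j^3 + 576*j^2 - 432*j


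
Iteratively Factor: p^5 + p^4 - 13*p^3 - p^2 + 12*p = (p - 1)*(p^4 + 2*p^3 - 11*p^2 - 12*p) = (p - 3)*(p - 1)*(p^3 + 5*p^2 + 4*p) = p*(p - 3)*(p - 1)*(p^2 + 5*p + 4) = p*(p - 3)*(p - 1)*(p + 1)*(p + 4)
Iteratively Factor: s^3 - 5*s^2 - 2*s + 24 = (s - 3)*(s^2 - 2*s - 8) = (s - 4)*(s - 3)*(s + 2)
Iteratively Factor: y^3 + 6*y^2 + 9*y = (y)*(y^2 + 6*y + 9) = y*(y + 3)*(y + 3)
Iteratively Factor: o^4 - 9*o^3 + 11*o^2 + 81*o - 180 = (o - 5)*(o^3 - 4*o^2 - 9*o + 36) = (o - 5)*(o + 3)*(o^2 - 7*o + 12) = (o - 5)*(o - 3)*(o + 3)*(o - 4)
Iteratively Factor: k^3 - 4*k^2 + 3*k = (k)*(k^2 - 4*k + 3) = k*(k - 1)*(k - 3)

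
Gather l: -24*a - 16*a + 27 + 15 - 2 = 40 - 40*a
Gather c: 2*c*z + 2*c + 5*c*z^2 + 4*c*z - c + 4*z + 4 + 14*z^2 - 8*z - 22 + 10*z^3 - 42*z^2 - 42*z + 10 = c*(5*z^2 + 6*z + 1) + 10*z^3 - 28*z^2 - 46*z - 8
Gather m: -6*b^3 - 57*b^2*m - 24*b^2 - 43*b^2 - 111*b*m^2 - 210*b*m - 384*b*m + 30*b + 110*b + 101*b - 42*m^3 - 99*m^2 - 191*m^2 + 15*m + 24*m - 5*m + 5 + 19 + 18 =-6*b^3 - 67*b^2 + 241*b - 42*m^3 + m^2*(-111*b - 290) + m*(-57*b^2 - 594*b + 34) + 42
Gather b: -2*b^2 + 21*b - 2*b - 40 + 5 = -2*b^2 + 19*b - 35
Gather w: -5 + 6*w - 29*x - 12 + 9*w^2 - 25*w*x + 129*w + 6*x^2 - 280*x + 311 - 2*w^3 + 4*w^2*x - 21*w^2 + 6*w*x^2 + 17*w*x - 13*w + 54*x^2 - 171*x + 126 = -2*w^3 + w^2*(4*x - 12) + w*(6*x^2 - 8*x + 122) + 60*x^2 - 480*x + 420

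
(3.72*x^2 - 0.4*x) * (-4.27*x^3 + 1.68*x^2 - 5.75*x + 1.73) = -15.8844*x^5 + 7.9576*x^4 - 22.062*x^3 + 8.7356*x^2 - 0.692*x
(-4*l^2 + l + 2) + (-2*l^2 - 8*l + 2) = -6*l^2 - 7*l + 4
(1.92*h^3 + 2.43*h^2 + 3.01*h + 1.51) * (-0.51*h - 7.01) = -0.9792*h^4 - 14.6985*h^3 - 18.5694*h^2 - 21.8702*h - 10.5851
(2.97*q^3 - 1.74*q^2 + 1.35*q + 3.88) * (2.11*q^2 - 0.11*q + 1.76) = 6.2667*q^5 - 3.9981*q^4 + 8.2671*q^3 + 4.9759*q^2 + 1.9492*q + 6.8288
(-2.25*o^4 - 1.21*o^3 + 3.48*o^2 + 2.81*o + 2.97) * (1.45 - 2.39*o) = 5.3775*o^5 - 0.3706*o^4 - 10.0717*o^3 - 1.6699*o^2 - 3.0238*o + 4.3065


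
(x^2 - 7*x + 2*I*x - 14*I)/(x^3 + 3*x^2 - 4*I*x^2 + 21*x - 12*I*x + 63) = (x^2 + x*(-7 + 2*I) - 14*I)/(x^3 + x^2*(3 - 4*I) + x*(21 - 12*I) + 63)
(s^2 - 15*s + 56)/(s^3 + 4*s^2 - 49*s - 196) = (s - 8)/(s^2 + 11*s + 28)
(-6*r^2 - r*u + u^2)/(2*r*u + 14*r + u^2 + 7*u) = (-3*r + u)/(u + 7)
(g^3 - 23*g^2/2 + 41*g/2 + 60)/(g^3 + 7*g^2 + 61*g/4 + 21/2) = 2*(g^2 - 13*g + 40)/(2*g^2 + 11*g + 14)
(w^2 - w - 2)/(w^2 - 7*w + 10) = (w + 1)/(w - 5)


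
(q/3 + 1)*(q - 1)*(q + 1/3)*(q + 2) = q^4/3 + 13*q^3/9 + 7*q^2/9 - 17*q/9 - 2/3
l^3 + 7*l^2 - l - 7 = (l - 1)*(l + 1)*(l + 7)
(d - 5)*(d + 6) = d^2 + d - 30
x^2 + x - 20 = (x - 4)*(x + 5)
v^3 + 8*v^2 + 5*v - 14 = (v - 1)*(v + 2)*(v + 7)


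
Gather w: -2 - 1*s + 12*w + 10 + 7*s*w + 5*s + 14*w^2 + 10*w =4*s + 14*w^2 + w*(7*s + 22) + 8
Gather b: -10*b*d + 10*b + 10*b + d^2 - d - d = b*(20 - 10*d) + d^2 - 2*d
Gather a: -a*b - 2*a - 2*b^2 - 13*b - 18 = a*(-b - 2) - 2*b^2 - 13*b - 18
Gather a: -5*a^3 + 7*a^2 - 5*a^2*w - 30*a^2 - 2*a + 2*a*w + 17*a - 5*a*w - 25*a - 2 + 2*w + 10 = -5*a^3 + a^2*(-5*w - 23) + a*(-3*w - 10) + 2*w + 8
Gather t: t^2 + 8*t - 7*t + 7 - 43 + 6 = t^2 + t - 30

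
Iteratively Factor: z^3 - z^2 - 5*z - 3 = (z + 1)*(z^2 - 2*z - 3) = (z + 1)^2*(z - 3)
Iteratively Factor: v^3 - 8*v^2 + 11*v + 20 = (v - 4)*(v^2 - 4*v - 5) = (v - 4)*(v + 1)*(v - 5)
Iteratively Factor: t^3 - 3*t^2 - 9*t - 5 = (t - 5)*(t^2 + 2*t + 1) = (t - 5)*(t + 1)*(t + 1)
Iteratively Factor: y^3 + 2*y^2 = (y)*(y^2 + 2*y) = y*(y + 2)*(y)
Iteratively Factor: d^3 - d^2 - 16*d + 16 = (d + 4)*(d^2 - 5*d + 4) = (d - 4)*(d + 4)*(d - 1)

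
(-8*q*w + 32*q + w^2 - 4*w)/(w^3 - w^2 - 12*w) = (-8*q + w)/(w*(w + 3))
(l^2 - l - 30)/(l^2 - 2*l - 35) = (l - 6)/(l - 7)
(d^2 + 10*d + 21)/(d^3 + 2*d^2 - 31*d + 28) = (d + 3)/(d^2 - 5*d + 4)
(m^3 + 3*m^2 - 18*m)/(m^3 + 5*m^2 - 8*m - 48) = m*(m + 6)/(m^2 + 8*m + 16)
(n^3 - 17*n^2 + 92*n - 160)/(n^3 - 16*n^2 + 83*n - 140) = (n - 8)/(n - 7)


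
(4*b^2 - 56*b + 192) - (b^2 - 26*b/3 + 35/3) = 3*b^2 - 142*b/3 + 541/3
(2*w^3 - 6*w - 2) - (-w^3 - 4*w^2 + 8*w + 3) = 3*w^3 + 4*w^2 - 14*w - 5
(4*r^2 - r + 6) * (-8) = -32*r^2 + 8*r - 48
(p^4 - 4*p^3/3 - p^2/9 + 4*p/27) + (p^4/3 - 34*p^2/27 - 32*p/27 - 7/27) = 4*p^4/3 - 4*p^3/3 - 37*p^2/27 - 28*p/27 - 7/27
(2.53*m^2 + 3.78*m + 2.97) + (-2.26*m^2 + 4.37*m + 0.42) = 0.27*m^2 + 8.15*m + 3.39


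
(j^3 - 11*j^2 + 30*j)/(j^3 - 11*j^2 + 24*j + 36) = j*(j - 5)/(j^2 - 5*j - 6)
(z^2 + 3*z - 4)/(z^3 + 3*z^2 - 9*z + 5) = (z + 4)/(z^2 + 4*z - 5)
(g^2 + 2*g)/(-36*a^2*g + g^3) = (-g - 2)/(36*a^2 - g^2)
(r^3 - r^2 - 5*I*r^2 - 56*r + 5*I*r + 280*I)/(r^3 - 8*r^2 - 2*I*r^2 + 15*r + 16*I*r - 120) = (r + 7)/(r + 3*I)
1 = 1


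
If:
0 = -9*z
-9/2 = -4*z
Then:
No Solution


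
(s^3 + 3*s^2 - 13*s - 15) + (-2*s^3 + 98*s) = -s^3 + 3*s^2 + 85*s - 15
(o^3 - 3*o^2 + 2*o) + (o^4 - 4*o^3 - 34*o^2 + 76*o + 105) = o^4 - 3*o^3 - 37*o^2 + 78*o + 105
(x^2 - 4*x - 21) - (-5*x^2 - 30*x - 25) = 6*x^2 + 26*x + 4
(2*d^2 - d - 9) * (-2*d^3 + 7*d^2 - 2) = -4*d^5 + 16*d^4 + 11*d^3 - 67*d^2 + 2*d + 18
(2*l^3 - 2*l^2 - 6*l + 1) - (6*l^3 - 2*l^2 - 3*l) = -4*l^3 - 3*l + 1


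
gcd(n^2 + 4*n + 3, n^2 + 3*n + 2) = n + 1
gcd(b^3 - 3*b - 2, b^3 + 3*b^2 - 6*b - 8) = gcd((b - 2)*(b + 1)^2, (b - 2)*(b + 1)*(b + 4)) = b^2 - b - 2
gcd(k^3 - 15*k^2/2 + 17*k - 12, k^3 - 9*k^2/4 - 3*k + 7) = k - 2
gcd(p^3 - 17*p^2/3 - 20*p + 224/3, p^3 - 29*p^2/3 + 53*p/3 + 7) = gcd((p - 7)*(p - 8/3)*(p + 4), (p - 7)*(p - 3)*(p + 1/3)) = p - 7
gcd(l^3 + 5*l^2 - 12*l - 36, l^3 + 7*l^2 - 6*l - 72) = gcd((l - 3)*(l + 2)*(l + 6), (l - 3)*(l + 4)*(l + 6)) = l^2 + 3*l - 18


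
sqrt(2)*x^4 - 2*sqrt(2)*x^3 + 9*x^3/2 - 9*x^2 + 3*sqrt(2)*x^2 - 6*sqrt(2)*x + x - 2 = (x - 2)*(x + sqrt(2))^2*(sqrt(2)*x + 1/2)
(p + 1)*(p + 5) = p^2 + 6*p + 5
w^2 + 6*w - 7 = (w - 1)*(w + 7)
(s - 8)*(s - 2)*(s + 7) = s^3 - 3*s^2 - 54*s + 112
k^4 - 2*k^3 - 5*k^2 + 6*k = k*(k - 3)*(k - 1)*(k + 2)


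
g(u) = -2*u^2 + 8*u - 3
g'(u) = 8 - 4*u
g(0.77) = 1.97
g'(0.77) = 4.92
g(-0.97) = -12.64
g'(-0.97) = 11.88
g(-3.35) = -52.24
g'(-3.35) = 21.40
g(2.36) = 4.74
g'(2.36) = -1.44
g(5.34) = -17.31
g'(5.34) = -13.36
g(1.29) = 3.99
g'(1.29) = 2.84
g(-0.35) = -6.04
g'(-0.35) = 9.40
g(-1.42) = -18.39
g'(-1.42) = 13.68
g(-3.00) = -45.00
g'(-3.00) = 20.00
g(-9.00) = -237.00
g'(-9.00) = 44.00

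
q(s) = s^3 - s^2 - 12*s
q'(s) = 3*s^2 - 2*s - 12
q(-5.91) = -170.43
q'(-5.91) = 104.60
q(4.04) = 1.14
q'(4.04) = 28.88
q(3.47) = -11.90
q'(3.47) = 17.18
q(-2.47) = 8.47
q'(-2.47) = 11.24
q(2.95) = -18.43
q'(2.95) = 8.21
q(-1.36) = 11.95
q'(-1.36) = -3.73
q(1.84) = -19.24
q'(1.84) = -5.52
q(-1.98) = 12.08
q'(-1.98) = 3.72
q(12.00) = 1440.00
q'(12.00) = 396.00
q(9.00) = 540.00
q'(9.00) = 213.00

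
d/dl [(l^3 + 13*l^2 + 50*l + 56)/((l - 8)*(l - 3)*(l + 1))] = (-23*l^4 - 74*l^3 + 573*l^2 + 1744*l + 472)/(l^6 - 20*l^5 + 126*l^4 - 212*l^3 - 311*l^2 + 624*l + 576)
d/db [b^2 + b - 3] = 2*b + 1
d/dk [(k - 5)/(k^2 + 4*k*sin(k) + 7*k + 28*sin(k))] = (-4*k^2*cos(k) - k^2 - 8*k*cos(k) + 10*k + 48*sin(k) + 140*cos(k) + 35)/((k + 7)^2*(k + 4*sin(k))^2)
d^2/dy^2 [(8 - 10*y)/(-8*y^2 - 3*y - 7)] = 4*((17 - 120*y)*(8*y^2 + 3*y + 7) + (5*y - 4)*(16*y + 3)^2)/(8*y^2 + 3*y + 7)^3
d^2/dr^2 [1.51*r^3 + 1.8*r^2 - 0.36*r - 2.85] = 9.06*r + 3.6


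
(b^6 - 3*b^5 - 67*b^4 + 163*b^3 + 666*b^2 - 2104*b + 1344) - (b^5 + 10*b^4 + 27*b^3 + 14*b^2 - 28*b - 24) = b^6 - 4*b^5 - 77*b^4 + 136*b^3 + 652*b^2 - 2076*b + 1368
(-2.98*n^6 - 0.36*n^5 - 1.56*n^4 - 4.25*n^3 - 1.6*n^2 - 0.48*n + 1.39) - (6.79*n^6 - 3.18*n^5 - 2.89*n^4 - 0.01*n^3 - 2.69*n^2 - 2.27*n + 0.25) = -9.77*n^6 + 2.82*n^5 + 1.33*n^4 - 4.24*n^3 + 1.09*n^2 + 1.79*n + 1.14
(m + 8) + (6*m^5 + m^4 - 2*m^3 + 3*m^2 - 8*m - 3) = 6*m^5 + m^4 - 2*m^3 + 3*m^2 - 7*m + 5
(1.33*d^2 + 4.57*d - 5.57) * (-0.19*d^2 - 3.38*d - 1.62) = -0.2527*d^4 - 5.3637*d^3 - 16.5429*d^2 + 11.4232*d + 9.0234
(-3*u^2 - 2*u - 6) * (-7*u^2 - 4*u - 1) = 21*u^4 + 26*u^3 + 53*u^2 + 26*u + 6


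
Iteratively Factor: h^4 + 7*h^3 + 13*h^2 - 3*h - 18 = (h + 3)*(h^3 + 4*h^2 + h - 6) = (h - 1)*(h + 3)*(h^2 + 5*h + 6) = (h - 1)*(h + 2)*(h + 3)*(h + 3)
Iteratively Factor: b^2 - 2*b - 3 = (b + 1)*(b - 3)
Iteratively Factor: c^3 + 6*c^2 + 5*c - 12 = (c + 3)*(c^2 + 3*c - 4) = (c + 3)*(c + 4)*(c - 1)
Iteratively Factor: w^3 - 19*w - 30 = (w + 3)*(w^2 - 3*w - 10) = (w - 5)*(w + 3)*(w + 2)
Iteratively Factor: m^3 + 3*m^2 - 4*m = (m)*(m^2 + 3*m - 4) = m*(m + 4)*(m - 1)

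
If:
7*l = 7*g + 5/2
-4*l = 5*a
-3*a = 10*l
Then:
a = 0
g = -5/14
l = 0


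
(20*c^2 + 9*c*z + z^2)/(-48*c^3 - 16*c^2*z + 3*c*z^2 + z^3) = (5*c + z)/(-12*c^2 - c*z + z^2)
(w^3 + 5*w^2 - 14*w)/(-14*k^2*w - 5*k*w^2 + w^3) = (-w^2 - 5*w + 14)/(14*k^2 + 5*k*w - w^2)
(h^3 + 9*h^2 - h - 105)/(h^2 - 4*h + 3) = (h^2 + 12*h + 35)/(h - 1)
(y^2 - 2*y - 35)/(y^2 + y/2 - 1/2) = 2*(y^2 - 2*y - 35)/(2*y^2 + y - 1)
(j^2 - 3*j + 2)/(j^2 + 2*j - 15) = (j^2 - 3*j + 2)/(j^2 + 2*j - 15)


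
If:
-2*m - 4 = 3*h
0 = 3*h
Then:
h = 0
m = -2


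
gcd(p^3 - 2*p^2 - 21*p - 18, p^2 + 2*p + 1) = p + 1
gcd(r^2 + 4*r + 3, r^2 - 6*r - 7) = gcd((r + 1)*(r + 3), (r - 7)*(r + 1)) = r + 1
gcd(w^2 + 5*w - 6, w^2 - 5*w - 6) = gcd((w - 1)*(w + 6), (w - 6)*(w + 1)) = 1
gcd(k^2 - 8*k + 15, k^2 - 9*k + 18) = k - 3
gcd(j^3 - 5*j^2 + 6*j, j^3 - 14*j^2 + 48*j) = j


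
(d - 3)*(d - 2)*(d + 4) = d^3 - d^2 - 14*d + 24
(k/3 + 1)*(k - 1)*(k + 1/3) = k^3/3 + 7*k^2/9 - 7*k/9 - 1/3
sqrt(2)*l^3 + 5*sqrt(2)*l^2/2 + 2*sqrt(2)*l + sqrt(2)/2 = (l + 1)^2*(sqrt(2)*l + sqrt(2)/2)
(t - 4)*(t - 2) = t^2 - 6*t + 8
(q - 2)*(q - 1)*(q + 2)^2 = q^4 + q^3 - 6*q^2 - 4*q + 8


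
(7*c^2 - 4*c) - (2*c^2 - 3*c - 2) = 5*c^2 - c + 2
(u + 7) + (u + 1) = 2*u + 8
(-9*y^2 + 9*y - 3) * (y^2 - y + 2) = -9*y^4 + 18*y^3 - 30*y^2 + 21*y - 6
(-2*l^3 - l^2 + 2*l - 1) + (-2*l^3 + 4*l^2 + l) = -4*l^3 + 3*l^2 + 3*l - 1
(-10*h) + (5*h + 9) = 9 - 5*h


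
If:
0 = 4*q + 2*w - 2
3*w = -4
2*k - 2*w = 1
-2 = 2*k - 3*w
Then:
No Solution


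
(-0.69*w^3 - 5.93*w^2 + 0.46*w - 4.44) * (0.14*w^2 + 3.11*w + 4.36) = -0.0966*w^5 - 2.9761*w^4 - 21.3863*w^3 - 25.0458*w^2 - 11.8028*w - 19.3584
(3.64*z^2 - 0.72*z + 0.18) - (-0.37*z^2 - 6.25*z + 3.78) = 4.01*z^2 + 5.53*z - 3.6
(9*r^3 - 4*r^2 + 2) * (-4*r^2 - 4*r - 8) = -36*r^5 - 20*r^4 - 56*r^3 + 24*r^2 - 8*r - 16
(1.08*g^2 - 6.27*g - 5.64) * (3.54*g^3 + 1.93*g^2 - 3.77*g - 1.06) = 3.8232*g^5 - 20.1114*g^4 - 36.1383*g^3 + 11.6079*g^2 + 27.909*g + 5.9784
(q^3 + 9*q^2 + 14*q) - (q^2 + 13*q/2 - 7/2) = q^3 + 8*q^2 + 15*q/2 + 7/2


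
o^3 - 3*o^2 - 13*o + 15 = (o - 5)*(o - 1)*(o + 3)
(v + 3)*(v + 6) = v^2 + 9*v + 18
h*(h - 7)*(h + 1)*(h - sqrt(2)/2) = h^4 - 6*h^3 - sqrt(2)*h^3/2 - 7*h^2 + 3*sqrt(2)*h^2 + 7*sqrt(2)*h/2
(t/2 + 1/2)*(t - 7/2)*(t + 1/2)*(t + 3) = t^4/2 + t^3/2 - 43*t^2/8 - 8*t - 21/8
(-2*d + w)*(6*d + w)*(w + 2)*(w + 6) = -12*d^2*w^2 - 96*d^2*w - 144*d^2 + 4*d*w^3 + 32*d*w^2 + 48*d*w + w^4 + 8*w^3 + 12*w^2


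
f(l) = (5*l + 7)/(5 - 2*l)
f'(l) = 5/(5 - 2*l) + 2*(5*l + 7)/(5 - 2*l)^2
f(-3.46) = -0.86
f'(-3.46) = 0.27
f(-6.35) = -1.40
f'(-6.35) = 0.12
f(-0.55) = 0.70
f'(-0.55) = 1.05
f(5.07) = -6.29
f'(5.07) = 1.48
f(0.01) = 1.42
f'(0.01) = 1.57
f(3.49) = -12.35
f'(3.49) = 9.95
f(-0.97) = 0.31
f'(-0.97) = 0.81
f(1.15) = 4.72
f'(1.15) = 5.35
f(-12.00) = -1.83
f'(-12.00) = 0.05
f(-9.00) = -1.65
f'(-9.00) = 0.07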